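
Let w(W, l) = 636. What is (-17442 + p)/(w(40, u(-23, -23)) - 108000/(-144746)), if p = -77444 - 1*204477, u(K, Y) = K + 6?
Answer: -21665798399/46083228 ≈ -470.15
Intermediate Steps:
u(K, Y) = 6 + K
p = -281921 (p = -77444 - 204477 = -281921)
(-17442 + p)/(w(40, u(-23, -23)) - 108000/(-144746)) = (-17442 - 281921)/(636 - 108000/(-144746)) = -299363/(636 - 108000*(-1/144746)) = -299363/(636 + 54000/72373) = -299363/46083228/72373 = -299363*72373/46083228 = -21665798399/46083228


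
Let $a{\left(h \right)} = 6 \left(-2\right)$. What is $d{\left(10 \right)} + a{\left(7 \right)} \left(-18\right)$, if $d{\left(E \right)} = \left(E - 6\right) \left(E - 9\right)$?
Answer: $220$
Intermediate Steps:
$a{\left(h \right)} = -12$
$d{\left(E \right)} = \left(-9 + E\right) \left(-6 + E\right)$ ($d{\left(E \right)} = \left(-6 + E\right) \left(-9 + E\right) = \left(-9 + E\right) \left(-6 + E\right)$)
$d{\left(10 \right)} + a{\left(7 \right)} \left(-18\right) = \left(54 + 10^{2} - 150\right) - -216 = \left(54 + 100 - 150\right) + 216 = 4 + 216 = 220$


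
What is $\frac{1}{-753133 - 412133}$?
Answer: $- \frac{1}{1165266} \approx -8.5817 \cdot 10^{-7}$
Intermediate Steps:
$\frac{1}{-753133 - 412133} = \frac{1}{-1165266} = - \frac{1}{1165266}$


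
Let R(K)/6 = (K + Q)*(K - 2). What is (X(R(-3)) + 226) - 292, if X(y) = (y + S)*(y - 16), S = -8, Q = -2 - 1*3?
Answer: 51902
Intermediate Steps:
Q = -5 (Q = -2 - 3 = -5)
R(K) = 6*(-5 + K)*(-2 + K) (R(K) = 6*((K - 5)*(K - 2)) = 6*((-5 + K)*(-2 + K)) = 6*(-5 + K)*(-2 + K))
X(y) = (-16 + y)*(-8 + y) (X(y) = (y - 8)*(y - 16) = (-8 + y)*(-16 + y) = (-16 + y)*(-8 + y))
(X(R(-3)) + 226) - 292 = ((128 + (60 - 42*(-3) + 6*(-3)**2)**2 - 24*(60 - 42*(-3) + 6*(-3)**2)) + 226) - 292 = ((128 + (60 + 126 + 6*9)**2 - 24*(60 + 126 + 6*9)) + 226) - 292 = ((128 + (60 + 126 + 54)**2 - 24*(60 + 126 + 54)) + 226) - 292 = ((128 + 240**2 - 24*240) + 226) - 292 = ((128 + 57600 - 5760) + 226) - 292 = (51968 + 226) - 292 = 52194 - 292 = 51902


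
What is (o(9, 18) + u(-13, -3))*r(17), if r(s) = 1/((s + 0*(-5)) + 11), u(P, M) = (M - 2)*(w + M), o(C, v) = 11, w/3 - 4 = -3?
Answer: 11/28 ≈ 0.39286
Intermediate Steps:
w = 3 (w = 12 + 3*(-3) = 12 - 9 = 3)
u(P, M) = (-2 + M)*(3 + M) (u(P, M) = (M - 2)*(3 + M) = (-2 + M)*(3 + M))
r(s) = 1/(11 + s) (r(s) = 1/((s + 0) + 11) = 1/(s + 11) = 1/(11 + s))
(o(9, 18) + u(-13, -3))*r(17) = (11 + (-6 - 3 + (-3)²))/(11 + 17) = (11 + (-6 - 3 + 9))/28 = (11 + 0)*(1/28) = 11*(1/28) = 11/28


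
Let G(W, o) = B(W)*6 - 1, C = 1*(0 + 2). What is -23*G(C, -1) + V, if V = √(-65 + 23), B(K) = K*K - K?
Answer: -253 + I*√42 ≈ -253.0 + 6.4807*I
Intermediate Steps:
B(K) = K² - K
V = I*√42 (V = √(-42) = I*√42 ≈ 6.4807*I)
C = 2 (C = 1*2 = 2)
G(W, o) = -1 + 6*W*(-1 + W) (G(W, o) = (W*(-1 + W))*6 - 1 = 6*W*(-1 + W) - 1 = -1 + 6*W*(-1 + W))
-23*G(C, -1) + V = -23*(-1 + 6*2*(-1 + 2)) + I*√42 = -23*(-1 + 6*2*1) + I*√42 = -23*(-1 + 12) + I*√42 = -23*11 + I*√42 = -253 + I*√42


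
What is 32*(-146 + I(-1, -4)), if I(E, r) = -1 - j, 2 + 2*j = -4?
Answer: -4608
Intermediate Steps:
j = -3 (j = -1 + (1/2)*(-4) = -1 - 2 = -3)
I(E, r) = 2 (I(E, r) = -1 - 1*(-3) = -1 + 3 = 2)
32*(-146 + I(-1, -4)) = 32*(-146 + 2) = 32*(-144) = -4608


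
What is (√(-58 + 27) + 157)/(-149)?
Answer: -157/149 - I*√31/149 ≈ -1.0537 - 0.037368*I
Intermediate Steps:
(√(-58 + 27) + 157)/(-149) = -(√(-31) + 157)/149 = -(I*√31 + 157)/149 = -(157 + I*√31)/149 = -157/149 - I*√31/149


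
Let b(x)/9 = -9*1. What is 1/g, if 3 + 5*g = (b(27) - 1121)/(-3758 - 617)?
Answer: -21875/11923 ≈ -1.8347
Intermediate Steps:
b(x) = -81 (b(x) = 9*(-9*1) = 9*(-9) = -81)
g = -11923/21875 (g = -⅗ + ((-81 - 1121)/(-3758 - 617))/5 = -⅗ + (-1202/(-4375))/5 = -⅗ + (-1202*(-1/4375))/5 = -⅗ + (⅕)*(1202/4375) = -⅗ + 1202/21875 = -11923/21875 ≈ -0.54505)
1/g = 1/(-11923/21875) = -21875/11923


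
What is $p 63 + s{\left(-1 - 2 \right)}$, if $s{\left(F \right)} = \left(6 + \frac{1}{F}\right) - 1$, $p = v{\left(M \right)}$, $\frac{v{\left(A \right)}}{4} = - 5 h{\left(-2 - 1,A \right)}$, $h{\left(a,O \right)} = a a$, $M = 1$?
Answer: $- \frac{34006}{3} \approx -11335.0$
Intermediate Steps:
$h{\left(a,O \right)} = a^{2}$
$v{\left(A \right)} = -180$ ($v{\left(A \right)} = 4 \left(- 5 \left(-2 - 1\right)^{2}\right) = 4 \left(- 5 \left(-3\right)^{2}\right) = 4 \left(\left(-5\right) 9\right) = 4 \left(-45\right) = -180$)
$p = -180$
$s{\left(F \right)} = 5 + \frac{1}{F}$
$p 63 + s{\left(-1 - 2 \right)} = \left(-180\right) 63 + \left(5 + \frac{1}{-1 - 2}\right) = -11340 + \left(5 + \frac{1}{-1 - 2}\right) = -11340 + \left(5 + \frac{1}{-3}\right) = -11340 + \left(5 - \frac{1}{3}\right) = -11340 + \frac{14}{3} = - \frac{34006}{3}$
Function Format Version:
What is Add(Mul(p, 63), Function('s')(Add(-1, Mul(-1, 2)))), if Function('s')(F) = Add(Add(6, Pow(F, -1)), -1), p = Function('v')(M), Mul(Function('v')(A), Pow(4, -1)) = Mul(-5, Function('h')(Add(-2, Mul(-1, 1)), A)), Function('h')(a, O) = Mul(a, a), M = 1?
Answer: Rational(-34006, 3) ≈ -11335.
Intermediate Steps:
Function('h')(a, O) = Pow(a, 2)
Function('v')(A) = -180 (Function('v')(A) = Mul(4, Mul(-5, Pow(Add(-2, Mul(-1, 1)), 2))) = Mul(4, Mul(-5, Pow(Add(-2, -1), 2))) = Mul(4, Mul(-5, Pow(-3, 2))) = Mul(4, Mul(-5, 9)) = Mul(4, -45) = -180)
p = -180
Function('s')(F) = Add(5, Pow(F, -1))
Add(Mul(p, 63), Function('s')(Add(-1, Mul(-1, 2)))) = Add(Mul(-180, 63), Add(5, Pow(Add(-1, Mul(-1, 2)), -1))) = Add(-11340, Add(5, Pow(Add(-1, -2), -1))) = Add(-11340, Add(5, Pow(-3, -1))) = Add(-11340, Add(5, Rational(-1, 3))) = Add(-11340, Rational(14, 3)) = Rational(-34006, 3)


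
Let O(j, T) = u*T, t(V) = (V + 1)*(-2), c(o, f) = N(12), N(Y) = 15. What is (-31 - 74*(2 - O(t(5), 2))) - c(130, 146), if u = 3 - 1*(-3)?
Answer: 694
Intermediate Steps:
c(o, f) = 15
u = 6 (u = 3 + 3 = 6)
t(V) = -2 - 2*V (t(V) = (1 + V)*(-2) = -2 - 2*V)
O(j, T) = 6*T
(-31 - 74*(2 - O(t(5), 2))) - c(130, 146) = (-31 - 74*(2 - 6*2)) - 1*15 = (-31 - 74*(2 - 1*12)) - 15 = (-31 - 74*(2 - 12)) - 15 = (-31 - 74*(-10)) - 15 = (-31 + 740) - 15 = 709 - 15 = 694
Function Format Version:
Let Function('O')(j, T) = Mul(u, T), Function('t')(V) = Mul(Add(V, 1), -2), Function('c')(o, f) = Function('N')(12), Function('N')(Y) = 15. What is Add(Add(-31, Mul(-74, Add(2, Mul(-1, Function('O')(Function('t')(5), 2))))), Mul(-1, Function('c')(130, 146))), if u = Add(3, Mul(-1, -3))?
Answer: 694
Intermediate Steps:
Function('c')(o, f) = 15
u = 6 (u = Add(3, 3) = 6)
Function('t')(V) = Add(-2, Mul(-2, V)) (Function('t')(V) = Mul(Add(1, V), -2) = Add(-2, Mul(-2, V)))
Function('O')(j, T) = Mul(6, T)
Add(Add(-31, Mul(-74, Add(2, Mul(-1, Function('O')(Function('t')(5), 2))))), Mul(-1, Function('c')(130, 146))) = Add(Add(-31, Mul(-74, Add(2, Mul(-1, Mul(6, 2))))), Mul(-1, 15)) = Add(Add(-31, Mul(-74, Add(2, Mul(-1, 12)))), -15) = Add(Add(-31, Mul(-74, Add(2, -12))), -15) = Add(Add(-31, Mul(-74, -10)), -15) = Add(Add(-31, 740), -15) = Add(709, -15) = 694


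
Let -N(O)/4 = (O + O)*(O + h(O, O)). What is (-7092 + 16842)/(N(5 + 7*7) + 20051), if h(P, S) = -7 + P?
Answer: -9750/23581 ≈ -0.41347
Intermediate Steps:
N(O) = -8*O*(-7 + 2*O) (N(O) = -4*(O + O)*(O + (-7 + O)) = -4*2*O*(-7 + 2*O) = -8*O*(-7 + 2*O))
(-7092 + 16842)/(N(5 + 7*7) + 20051) = (-7092 + 16842)/(8*(5 + 7*7)*(7 - 2*(5 + 7*7)) + 20051) = 9750/(8*(5 + 49)*(7 - 2*(5 + 49)) + 20051) = 9750/(8*54*(7 - 2*54) + 20051) = 9750/(8*54*(7 - 108) + 20051) = 9750/(8*54*(-101) + 20051) = 9750/(-43632 + 20051) = 9750/(-23581) = 9750*(-1/23581) = -9750/23581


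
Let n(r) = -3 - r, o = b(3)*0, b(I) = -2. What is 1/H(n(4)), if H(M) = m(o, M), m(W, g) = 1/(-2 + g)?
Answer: -9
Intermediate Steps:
o = 0 (o = -2*0 = 0)
H(M) = 1/(-2 + M)
1/H(n(4)) = 1/(1/(-2 + (-3 - 1*4))) = 1/(1/(-2 + (-3 - 4))) = 1/(1/(-2 - 7)) = 1/(1/(-9)) = 1/(-⅑) = -9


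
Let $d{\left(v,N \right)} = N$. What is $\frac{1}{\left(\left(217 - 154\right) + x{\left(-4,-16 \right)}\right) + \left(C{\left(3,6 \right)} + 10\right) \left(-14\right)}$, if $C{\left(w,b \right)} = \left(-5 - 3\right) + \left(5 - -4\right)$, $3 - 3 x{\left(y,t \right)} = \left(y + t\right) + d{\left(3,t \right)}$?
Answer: $- \frac{1}{78} \approx -0.012821$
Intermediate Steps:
$x{\left(y,t \right)} = 1 - \frac{2 t}{3} - \frac{y}{3}$ ($x{\left(y,t \right)} = 1 - \frac{\left(y + t\right) + t}{3} = 1 - \frac{\left(t + y\right) + t}{3} = 1 - \frac{y + 2 t}{3} = 1 - \left(\frac{y}{3} + \frac{2 t}{3}\right) = 1 - \frac{2 t}{3} - \frac{y}{3}$)
$C{\left(w,b \right)} = 1$ ($C{\left(w,b \right)} = -8 + \left(5 + 4\right) = -8 + 9 = 1$)
$\frac{1}{\left(\left(217 - 154\right) + x{\left(-4,-16 \right)}\right) + \left(C{\left(3,6 \right)} + 10\right) \left(-14\right)} = \frac{1}{\left(\left(217 - 154\right) - -13\right) + \left(1 + 10\right) \left(-14\right)} = \frac{1}{\left(63 + \left(1 + \frac{32}{3} + \frac{4}{3}\right)\right) + 11 \left(-14\right)} = \frac{1}{\left(63 + 13\right) - 154} = \frac{1}{76 - 154} = \frac{1}{-78} = - \frac{1}{78}$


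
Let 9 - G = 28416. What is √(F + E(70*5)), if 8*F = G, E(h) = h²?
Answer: √1903186/4 ≈ 344.89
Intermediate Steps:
G = -28407 (G = 9 - 1*28416 = 9 - 28416 = -28407)
F = -28407/8 (F = (⅛)*(-28407) = -28407/8 ≈ -3550.9)
√(F + E(70*5)) = √(-28407/8 + (70*5)²) = √(-28407/8 + 350²) = √(-28407/8 + 122500) = √(951593/8) = √1903186/4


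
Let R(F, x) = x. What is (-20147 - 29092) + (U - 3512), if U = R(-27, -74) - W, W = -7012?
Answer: -45813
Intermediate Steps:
U = 6938 (U = -74 - 1*(-7012) = -74 + 7012 = 6938)
(-20147 - 29092) + (U - 3512) = (-20147 - 29092) + (6938 - 3512) = -49239 + 3426 = -45813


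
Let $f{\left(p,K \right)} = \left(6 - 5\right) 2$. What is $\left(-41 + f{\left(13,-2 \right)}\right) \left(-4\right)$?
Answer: $156$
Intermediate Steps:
$f{\left(p,K \right)} = 2$ ($f{\left(p,K \right)} = 1 \cdot 2 = 2$)
$\left(-41 + f{\left(13,-2 \right)}\right) \left(-4\right) = \left(-41 + 2\right) \left(-4\right) = \left(-39\right) \left(-4\right) = 156$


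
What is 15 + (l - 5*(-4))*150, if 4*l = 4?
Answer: 3165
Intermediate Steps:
l = 1 (l = (¼)*4 = 1)
15 + (l - 5*(-4))*150 = 15 + (1 - 5*(-4))*150 = 15 + (1 + 20)*150 = 15 + 21*150 = 15 + 3150 = 3165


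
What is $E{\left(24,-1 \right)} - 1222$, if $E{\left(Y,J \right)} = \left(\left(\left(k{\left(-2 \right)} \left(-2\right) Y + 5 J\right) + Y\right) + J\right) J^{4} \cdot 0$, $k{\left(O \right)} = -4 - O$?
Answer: $-1222$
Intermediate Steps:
$E{\left(Y,J \right)} = 0$ ($E{\left(Y,J \right)} = \left(\left(\left(\left(-4 - -2\right) \left(-2\right) Y + 5 J\right) + Y\right) + J\right) J^{4} \cdot 0 = \left(\left(\left(\left(-4 + 2\right) \left(-2\right) Y + 5 J\right) + Y\right) + J\right) J^{4} \cdot 0 = \left(\left(\left(\left(-2\right) \left(-2\right) Y + 5 J\right) + Y\right) + J\right) J^{4} \cdot 0 = \left(\left(\left(4 Y + 5 J\right) + Y\right) + J\right) J^{4} \cdot 0 = \left(\left(5 J + 5 Y\right) + J\right) J^{4} \cdot 0 = \left(5 Y + 6 J\right) J^{4} \cdot 0 = J^{4} \left(5 Y + 6 J\right) 0 = 0$)
$E{\left(24,-1 \right)} - 1222 = 0 - 1222 = -1222$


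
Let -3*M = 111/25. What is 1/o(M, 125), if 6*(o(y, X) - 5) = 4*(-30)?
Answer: -1/15 ≈ -0.066667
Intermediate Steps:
M = -37/25 ≈ -1.4800
o(y, X) = -15 (o(y, X) = 5 + (4*(-30))/6 = 5 + (⅙)*(-120) = 5 - 20 = -15)
1/o(M, 125) = 1/(-15) = -1/15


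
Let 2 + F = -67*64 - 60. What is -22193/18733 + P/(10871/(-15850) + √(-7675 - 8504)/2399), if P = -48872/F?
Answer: -19478586506908048172963/1115099686296798970911 - 589086254039600*I*√16179/59525953466972667 ≈ -17.468 - 1.2588*I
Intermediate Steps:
F = -4350 (F = -2 + (-67*64 - 60) = -2 + (-4288 - 60) = -2 - 4348 = -4350)
P = 24436/2175 (P = -48872/(-4350) = -48872*(-1/4350) = 24436/2175 ≈ 11.235)
-22193/18733 + P/(10871/(-15850) + √(-7675 - 8504)/2399) = -22193/18733 + 24436/(2175*(10871/(-15850) + √(-7675 - 8504)/2399)) = -22193*1/18733 + 24436/(2175*(10871*(-1/15850) + √(-16179)*(1/2399))) = -22193/18733 + 24436/(2175*(-10871/15850 + (I*√16179)*(1/2399))) = -22193/18733 + 24436/(2175*(-10871/15850 + I*√16179/2399))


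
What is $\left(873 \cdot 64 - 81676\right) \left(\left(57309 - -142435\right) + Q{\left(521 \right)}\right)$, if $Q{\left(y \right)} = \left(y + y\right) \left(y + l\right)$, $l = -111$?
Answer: $-16178179056$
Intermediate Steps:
$Q{\left(y \right)} = 2 y \left(-111 + y\right)$ ($Q{\left(y \right)} = \left(y + y\right) \left(y - 111\right) = 2 y \left(-111 + y\right)$)
$\left(873 \cdot 64 - 81676\right) \left(\left(57309 - -142435\right) + Q{\left(521 \right)}\right) = \left(873 \cdot 64 - 81676\right) \left(\left(57309 - -142435\right) + 2 \cdot 521 \left(-111 + 521\right)\right) = \left(55872 - 81676\right) \left(\left(57309 + 142435\right) + 2 \cdot 521 \cdot 410\right) = - 25804 \left(199744 + 427220\right) = \left(-25804\right) 626964 = -16178179056$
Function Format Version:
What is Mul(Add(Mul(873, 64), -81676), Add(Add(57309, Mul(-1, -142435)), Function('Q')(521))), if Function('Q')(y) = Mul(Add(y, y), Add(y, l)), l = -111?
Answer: -16178179056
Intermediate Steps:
Function('Q')(y) = Mul(2, y, Add(-111, y)) (Function('Q')(y) = Mul(Add(y, y), Add(y, -111)) = Mul(Mul(2, y), Add(-111, y)) = Mul(2, y, Add(-111, y)))
Mul(Add(Mul(873, 64), -81676), Add(Add(57309, Mul(-1, -142435)), Function('Q')(521))) = Mul(Add(Mul(873, 64), -81676), Add(Add(57309, Mul(-1, -142435)), Mul(2, 521, Add(-111, 521)))) = Mul(Add(55872, -81676), Add(Add(57309, 142435), Mul(2, 521, 410))) = Mul(-25804, Add(199744, 427220)) = Mul(-25804, 626964) = -16178179056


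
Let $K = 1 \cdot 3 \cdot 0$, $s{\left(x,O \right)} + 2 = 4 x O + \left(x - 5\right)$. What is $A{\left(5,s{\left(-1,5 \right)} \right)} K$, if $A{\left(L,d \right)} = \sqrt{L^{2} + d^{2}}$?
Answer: $0$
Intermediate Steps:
$s{\left(x,O \right)} = -7 + x + 4 O x$ ($s{\left(x,O \right)} = -2 + \left(4 x O + \left(x - 5\right)\right) = -2 + \left(4 O x + \left(x - 5\right)\right) = -2 + \left(4 O x + \left(-5 + x\right)\right) = -2 + \left(-5 + x + 4 O x\right) = -7 + x + 4 O x$)
$K = 0$ ($K = 3 \cdot 0 = 0$)
$A{\left(5,s{\left(-1,5 \right)} \right)} K = \sqrt{5^{2} + \left(-7 - 1 + 4 \cdot 5 \left(-1\right)\right)^{2}} \cdot 0 = \sqrt{25 + \left(-7 - 1 - 20\right)^{2}} \cdot 0 = \sqrt{25 + \left(-28\right)^{2}} \cdot 0 = \sqrt{25 + 784} \cdot 0 = \sqrt{809} \cdot 0 = 0$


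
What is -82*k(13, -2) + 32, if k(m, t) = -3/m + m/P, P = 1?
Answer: -13196/13 ≈ -1015.1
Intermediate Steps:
k(m, t) = m - 3/m (k(m, t) = -3/m + m/1 = -3/m + m*1 = -3/m + m = m - 3/m)
-82*k(13, -2) + 32 = -82*(13 - 3/13) + 32 = -82*166/13 + 32 = -13612/13 + 32 = -13196/13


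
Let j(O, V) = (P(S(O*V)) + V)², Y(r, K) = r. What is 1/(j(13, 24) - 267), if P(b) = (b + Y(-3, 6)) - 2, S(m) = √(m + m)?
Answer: -359/192766 + 38*√39/96383 ≈ 0.00059979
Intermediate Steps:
S(m) = √2*√m (S(m) = √(2*m) = √2*√m)
P(b) = -5 + b (P(b) = (b - 3) - 2 = (-3 + b) - 2 = -5 + b)
j(O, V) = (-5 + V + √2*√(O*V))² (j(O, V) = ((-5 + √2*√(O*V)) + V)² = (-5 + V + √2*√(O*V))²)
1/(j(13, 24) - 267) = 1/((-5 + 24 + √2*√(13*24))² - 267) = 1/((-5 + 24 + √2*√312)² - 267) = 1/((-5 + 24 + √2*(2*√78))² - 267) = 1/((-5 + 24 + 4*√39)² - 267) = 1/((19 + 4*√39)² - 267) = 1/(-267 + (19 + 4*√39)²)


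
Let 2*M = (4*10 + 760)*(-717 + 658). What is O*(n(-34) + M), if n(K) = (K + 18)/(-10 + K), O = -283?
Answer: 73465668/11 ≈ 6.6787e+6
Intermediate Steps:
n(K) = (18 + K)/(-10 + K)
M = -23600 (M = ((4*10 + 760)*(-717 + 658))/2 = ((40 + 760)*(-59))/2 = (800*(-59))/2 = (1/2)*(-47200) = -23600)
O*(n(-34) + M) = -283*((18 - 34)/(-10 - 34) - 23600) = -283*(-16/(-44) - 23600) = -283*(-1/44*(-16) - 23600) = -283*(4/11 - 23600) = -283*(-259596/11) = 73465668/11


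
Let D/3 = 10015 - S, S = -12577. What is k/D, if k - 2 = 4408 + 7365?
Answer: 3925/22592 ≈ 0.17373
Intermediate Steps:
k = 11775 (k = 2 + (4408 + 7365) = 2 + 11773 = 11775)
D = 67776 (D = 3*(10015 - 1*(-12577)) = 3*(10015 + 12577) = 3*22592 = 67776)
k/D = 11775/67776 = 11775*(1/67776) = 3925/22592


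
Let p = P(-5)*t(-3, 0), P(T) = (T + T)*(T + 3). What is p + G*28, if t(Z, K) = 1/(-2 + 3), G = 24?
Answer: 692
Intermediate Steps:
P(T) = 2*T*(3 + T) (P(T) = (2*T)*(3 + T) = 2*T*(3 + T))
t(Z, K) = 1 (t(Z, K) = 1/1 = 1)
p = 20 (p = (2*(-5)*(3 - 5))*1 = (2*(-5)*(-2))*1 = 20*1 = 20)
p + G*28 = 20 + 24*28 = 20 + 672 = 692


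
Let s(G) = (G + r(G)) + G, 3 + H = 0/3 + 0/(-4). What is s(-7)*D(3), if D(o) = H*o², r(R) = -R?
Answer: 189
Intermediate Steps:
H = -3 (H = -3 + (0/3 + 0/(-4)) = -3 + (0*(⅓) + 0*(-¼)) = -3 + (0 + 0) = -3 + 0 = -3)
s(G) = G (s(G) = (G - G) + G = 0 + G = G)
D(o) = -3*o²
s(-7)*D(3) = -(-21)*3² = -(-21)*9 = -7*(-27) = 189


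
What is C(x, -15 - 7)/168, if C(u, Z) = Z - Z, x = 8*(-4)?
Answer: 0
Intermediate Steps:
x = -32
C(u, Z) = 0
C(x, -15 - 7)/168 = 0/168 = 0*(1/168) = 0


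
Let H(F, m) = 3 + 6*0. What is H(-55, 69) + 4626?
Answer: 4629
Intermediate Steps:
H(F, m) = 3 (H(F, m) = 3 + 0 = 3)
H(-55, 69) + 4626 = 3 + 4626 = 4629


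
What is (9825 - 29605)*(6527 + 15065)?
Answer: -427089760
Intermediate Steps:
(9825 - 29605)*(6527 + 15065) = -19780*21592 = -427089760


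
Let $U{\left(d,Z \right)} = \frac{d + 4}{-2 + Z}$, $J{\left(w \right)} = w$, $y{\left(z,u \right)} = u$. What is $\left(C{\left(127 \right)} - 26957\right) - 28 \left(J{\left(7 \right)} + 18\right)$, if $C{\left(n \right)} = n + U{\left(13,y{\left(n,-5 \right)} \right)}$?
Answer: $- \frac{192727}{7} \approx -27532.0$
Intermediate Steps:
$U{\left(d,Z \right)} = \frac{4 + d}{-2 + Z}$
$C{\left(n \right)} = - \frac{17}{7} + n$ ($C{\left(n \right)} = n + \frac{4 + 13}{-2 - 5} = n + \frac{1}{-7} \cdot 17 = n - \frac{17}{7} = - \frac{17}{7} + n$)
$\left(C{\left(127 \right)} - 26957\right) - 28 \left(J{\left(7 \right)} + 18\right) = \left(\left(- \frac{17}{7} + 127\right) - 26957\right) - 28 \left(7 + 18\right) = \left(\frac{872}{7} - 26957\right) - 700 = - \frac{187827}{7} - 700 = - \frac{192727}{7}$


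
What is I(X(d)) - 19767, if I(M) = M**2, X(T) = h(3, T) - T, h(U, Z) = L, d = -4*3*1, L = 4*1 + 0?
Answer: -19511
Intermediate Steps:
L = 4 (L = 4 + 0 = 4)
d = -12 (d = -12*1 = -12)
h(U, Z) = 4
X(T) = 4 - T
I(X(d)) - 19767 = (4 - 1*(-12))**2 - 19767 = (4 + 12)**2 - 19767 = 16**2 - 19767 = 256 - 19767 = -19511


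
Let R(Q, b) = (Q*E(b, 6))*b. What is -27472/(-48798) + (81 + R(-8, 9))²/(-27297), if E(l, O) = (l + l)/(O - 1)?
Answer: -123408799/205561575 ≈ -0.60035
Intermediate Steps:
E(l, O) = 2*l/(-1 + O) (E(l, O) = (2*l)/(-1 + O) = 2*l/(-1 + O))
R(Q, b) = 2*Q*b²/5 (R(Q, b) = (Q*(2*b/(-1 + 6)))*b = (Q*(2*b/5))*b = (2*Q*b/5)*b = 2*Q*b²/5)
-27472/(-48798) + (81 + R(-8, 9))²/(-27297) = -27472/(-48798) + (81 + (⅖)*(-8)*9²)²/(-27297) = -27472*(-1/48798) + (81 + (⅖)*(-8)*81)²*(-1/27297) = 13736/24399 + (81 - 1296/5)²*(-1/27297) = 13736/24399 + (-891/5)²*(-1/27297) = 13736/24399 + (793881/25)*(-1/27297) = 13736/24399 - 9801/8425 = -123408799/205561575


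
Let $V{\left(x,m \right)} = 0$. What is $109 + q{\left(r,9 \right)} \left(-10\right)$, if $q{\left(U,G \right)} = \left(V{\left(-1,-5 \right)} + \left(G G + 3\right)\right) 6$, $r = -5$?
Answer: $-4931$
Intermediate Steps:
$q{\left(U,G \right)} = 18 + 6 G^{2}$ ($q{\left(U,G \right)} = \left(0 + \left(G G + 3\right)\right) 6 = \left(0 + \left(G^{2} + 3\right)\right) 6 = \left(0 + \left(3 + G^{2}\right)\right) 6 = \left(3 + G^{2}\right) 6 = 18 + 6 G^{2}$)
$109 + q{\left(r,9 \right)} \left(-10\right) = 109 + \left(18 + 6 \cdot 9^{2}\right) \left(-10\right) = 109 + \left(18 + 6 \cdot 81\right) \left(-10\right) = 109 + \left(18 + 486\right) \left(-10\right) = 109 + 504 \left(-10\right) = 109 - 5040 = -4931$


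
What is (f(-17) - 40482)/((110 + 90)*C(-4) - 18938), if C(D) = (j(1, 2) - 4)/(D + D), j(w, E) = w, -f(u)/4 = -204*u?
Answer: 54354/18863 ≈ 2.8815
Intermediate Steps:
f(u) = 816*u (f(u) = -(-816)*u = 816*u)
C(D) = -3/(2*D) (C(D) = (1 - 4)/(D + D) = -3*1/(2*D) = -3/(2*D))
(f(-17) - 40482)/((110 + 90)*C(-4) - 18938) = (816*(-17) - 40482)/((110 + 90)*(-3/2/(-4)) - 18938) = (-13872 - 40482)/(200*(-3/2*(-¼)) - 18938) = -54354/(200*(3/8) - 18938) = -54354/(75 - 18938) = -54354/(-18863) = -54354*(-1/18863) = 54354/18863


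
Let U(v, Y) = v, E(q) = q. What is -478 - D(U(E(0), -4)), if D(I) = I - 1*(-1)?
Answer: -479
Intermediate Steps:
D(I) = 1 + I (D(I) = I + 1 = 1 + I)
-478 - D(U(E(0), -4)) = -478 - (1 + 0) = -478 - 1*1 = -478 - 1 = -479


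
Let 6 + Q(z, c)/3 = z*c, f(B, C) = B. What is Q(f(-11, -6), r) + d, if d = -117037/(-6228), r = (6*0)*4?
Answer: 4933/6228 ≈ 0.79207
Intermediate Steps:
r = 0 (r = 0*4 = 0)
Q(z, c) = -18 + 3*c*z (Q(z, c) = -18 + 3*(z*c) = -18 + 3*(c*z) = -18 + 3*c*z)
d = 117037/6228 (d = -117037*(-1/6228) = 117037/6228 ≈ 18.792)
Q(f(-11, -6), r) + d = (-18 + 3*0*(-11)) + 117037/6228 = (-18 + 0) + 117037/6228 = -18 + 117037/6228 = 4933/6228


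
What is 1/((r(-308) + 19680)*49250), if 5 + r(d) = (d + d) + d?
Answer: 1/923486750 ≈ 1.0829e-9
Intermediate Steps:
r(d) = -5 + 3*d (r(d) = -5 + ((d + d) + d) = -5 + (2*d + d) = -5 + 3*d)
1/((r(-308) + 19680)*49250) = 1/(((-5 + 3*(-308)) + 19680)*49250) = (1/49250)/((-5 - 924) + 19680) = (1/49250)/(-929 + 19680) = (1/49250)/18751 = (1/18751)*(1/49250) = 1/923486750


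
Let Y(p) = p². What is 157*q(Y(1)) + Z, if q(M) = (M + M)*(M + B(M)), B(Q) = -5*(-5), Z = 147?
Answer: 8311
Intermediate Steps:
B(Q) = 25
q(M) = 2*M*(25 + M) (q(M) = (M + M)*(M + 25) = (2*M)*(25 + M) = 2*M*(25 + M))
157*q(Y(1)) + Z = 157*(2*1²*(25 + 1²)) + 147 = 157*(2*1*(25 + 1)) + 147 = 157*(2*1*26) + 147 = 157*52 + 147 = 8164 + 147 = 8311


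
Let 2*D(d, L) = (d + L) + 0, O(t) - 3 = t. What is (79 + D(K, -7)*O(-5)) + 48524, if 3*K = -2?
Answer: 145832/3 ≈ 48611.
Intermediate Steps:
O(t) = 3 + t
K = -2/3 (K = (1/3)*(-2) = -2/3 ≈ -0.66667)
D(d, L) = L/2 + d/2 (D(d, L) = ((d + L) + 0)/2 = ((L + d) + 0)/2 = (L + d)/2 = L/2 + d/2)
(79 + D(K, -7)*O(-5)) + 48524 = (79 + ((1/2)*(-7) + (1/2)*(-2/3))*(3 - 5)) + 48524 = (79 + (-7/2 - 1/3)*(-2)) + 48524 = (79 - 23/6*(-2)) + 48524 = (79 + 23/3) + 48524 = 260/3 + 48524 = 145832/3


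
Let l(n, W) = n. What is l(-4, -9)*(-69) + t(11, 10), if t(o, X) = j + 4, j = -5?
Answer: 275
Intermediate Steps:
t(o, X) = -1 (t(o, X) = -5 + 4 = -1)
l(-4, -9)*(-69) + t(11, 10) = -4*(-69) - 1 = 276 - 1 = 275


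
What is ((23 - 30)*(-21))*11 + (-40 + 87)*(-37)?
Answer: -122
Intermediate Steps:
((23 - 30)*(-21))*11 + (-40 + 87)*(-37) = -7*(-21)*11 + 47*(-37) = 147*11 - 1739 = 1617 - 1739 = -122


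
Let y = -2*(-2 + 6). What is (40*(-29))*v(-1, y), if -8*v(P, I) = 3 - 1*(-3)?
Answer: 870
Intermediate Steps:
y = -8 (y = -2*4 = -8)
v(P, I) = -3/4 (v(P, I) = -(3 - 1*(-3))/8 = -(3 + 3)/8 = -1/8*6 = -3/4)
(40*(-29))*v(-1, y) = (40*(-29))*(-3/4) = -1160*(-3/4) = 870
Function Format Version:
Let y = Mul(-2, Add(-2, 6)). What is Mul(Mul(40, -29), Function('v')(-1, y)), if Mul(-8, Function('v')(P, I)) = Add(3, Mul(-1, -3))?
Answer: 870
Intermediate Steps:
y = -8 (y = Mul(-2, 4) = -8)
Function('v')(P, I) = Rational(-3, 4) (Function('v')(P, I) = Mul(Rational(-1, 8), Add(3, Mul(-1, -3))) = Mul(Rational(-1, 8), Add(3, 3)) = Mul(Rational(-1, 8), 6) = Rational(-3, 4))
Mul(Mul(40, -29), Function('v')(-1, y)) = Mul(Mul(40, -29), Rational(-3, 4)) = Mul(-1160, Rational(-3, 4)) = 870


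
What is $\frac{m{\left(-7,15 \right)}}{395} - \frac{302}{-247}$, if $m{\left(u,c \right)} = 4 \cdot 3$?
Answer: $\frac{122254}{97565} \approx 1.2531$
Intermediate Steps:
$m{\left(u,c \right)} = 12$
$\frac{m{\left(-7,15 \right)}}{395} - \frac{302}{-247} = \frac{12}{395} - \frac{302}{-247} = 12 \cdot \frac{1}{395} - - \frac{302}{247} = \frac{12}{395} + \frac{302}{247} = \frac{122254}{97565}$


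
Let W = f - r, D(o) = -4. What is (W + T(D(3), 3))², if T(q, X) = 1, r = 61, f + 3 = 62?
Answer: 1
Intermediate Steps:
f = 59 (f = -3 + 62 = 59)
W = -2 (W = 59 - 1*61 = 59 - 61 = -2)
(W + T(D(3), 3))² = (-2 + 1)² = (-1)² = 1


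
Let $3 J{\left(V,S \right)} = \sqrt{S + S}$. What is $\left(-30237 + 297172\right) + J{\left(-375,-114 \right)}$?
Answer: $266935 + \frac{2 i \sqrt{57}}{3} \approx 2.6694 \cdot 10^{5} + 5.0332 i$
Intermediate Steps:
$J{\left(V,S \right)} = \frac{\sqrt{2} \sqrt{S}}{3}$ ($J{\left(V,S \right)} = \frac{\sqrt{S + S}}{3} = \frac{\sqrt{2 S}}{3} = \frac{\sqrt{2} \sqrt{S}}{3}$)
$\left(-30237 + 297172\right) + J{\left(-375,-114 \right)} = \left(-30237 + 297172\right) + \frac{\sqrt{2} \sqrt{-114}}{3} = 266935 + \frac{\sqrt{2} i \sqrt{114}}{3} = 266935 + \frac{2 i \sqrt{57}}{3}$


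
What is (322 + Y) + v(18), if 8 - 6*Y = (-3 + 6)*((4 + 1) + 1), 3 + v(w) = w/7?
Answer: 6718/21 ≈ 319.90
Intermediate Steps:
v(w) = -3 + w/7
Y = -5/3 (Y = 4/3 - (-3 + 6)*((4 + 1) + 1)/6 = 4/3 - (5 + 1)/2 = 4/3 - 6/2 = 4/3 - ⅙*18 = 4/3 - 3 = -5/3 ≈ -1.6667)
(322 + Y) + v(18) = (322 - 5/3) + (-3 + (⅐)*18) = 961/3 + (-3 + 18/7) = 961/3 - 3/7 = 6718/21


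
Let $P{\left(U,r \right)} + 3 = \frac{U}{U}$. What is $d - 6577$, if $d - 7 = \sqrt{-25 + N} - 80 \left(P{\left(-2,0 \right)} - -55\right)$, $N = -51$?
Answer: $-10810 + 2 i \sqrt{19} \approx -10810.0 + 8.7178 i$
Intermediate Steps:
$P{\left(U,r \right)} = -2$ ($P{\left(U,r \right)} = -3 + \frac{U}{U} = -3 + 1 = -2$)
$d = -4233 + 2 i \sqrt{19}$ ($d = 7 - \left(- \sqrt{-25 - 51} + 80 \left(-2 - -55\right)\right) = 7 - \left(80 \left(-2 + 55\right) - 2 i \sqrt{19}\right) = 7 + \left(2 i \sqrt{19} - 4240\right) = 7 - \left(4240 - 2 i \sqrt{19}\right) = -4233 + 2 i \sqrt{19} \approx -4233.0 + 8.7178 i$)
$d - 6577 = \left(-4233 + 2 i \sqrt{19}\right) - 6577 = -10810 + 2 i \sqrt{19}$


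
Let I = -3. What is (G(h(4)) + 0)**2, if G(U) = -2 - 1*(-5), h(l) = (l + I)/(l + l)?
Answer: 9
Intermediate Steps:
h(l) = (-3 + l)/(2*l) (h(l) = (l - 3)/(l + l) = (-3 + l)/((2*l)) = (-3 + l)*(1/(2*l)) = (-3 + l)/(2*l))
G(U) = 3 (G(U) = -2 + 5 = 3)
(G(h(4)) + 0)**2 = (3 + 0)**2 = 3**2 = 9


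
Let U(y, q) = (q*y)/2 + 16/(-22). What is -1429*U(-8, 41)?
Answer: 2589348/11 ≈ 2.3540e+5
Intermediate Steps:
U(y, q) = -8/11 + q*y/2 (U(y, q) = (q*y)*(½) + 16*(-1/22) = q*y/2 - 8/11 = -8/11 + q*y/2)
-1429*U(-8, 41) = -1429*(-8/11 + (½)*41*(-8)) = -1429*(-8/11 - 164) = -1429*(-1812/11) = 2589348/11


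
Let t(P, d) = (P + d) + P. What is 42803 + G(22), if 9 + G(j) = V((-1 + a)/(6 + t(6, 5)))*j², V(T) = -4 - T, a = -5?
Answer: 942638/23 ≈ 40984.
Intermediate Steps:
t(P, d) = d + 2*P
G(j) = -9 - 86*j²/23 (G(j) = -9 + (-4 - (-1 - 5)/(6 + (5 + 2*6)))*j² = -9 + (-4 - (-6)/(6 + (5 + 12)))*j² = -9 + (-4 - (-6)/(6 + 17))*j² = -9 + (-4 - (-6)/23)*j² = -9 + (-4 - 1*(-6/23))*j² = -9 + (-4 + 6/23)*j² = -9 - 86*j²/23)
42803 + G(22) = 42803 + (-9 - 86/23*22²) = 42803 + (-9 - 86/23*484) = 42803 + (-9 - 41624/23) = 42803 - 41831/23 = 942638/23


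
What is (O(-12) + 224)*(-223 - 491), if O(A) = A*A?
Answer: -262752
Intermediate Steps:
O(A) = A²
(O(-12) + 224)*(-223 - 491) = ((-12)² + 224)*(-223 - 491) = (144 + 224)*(-714) = 368*(-714) = -262752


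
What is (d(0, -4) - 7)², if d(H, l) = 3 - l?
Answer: 0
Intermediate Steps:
(d(0, -4) - 7)² = ((3 - 1*(-4)) - 7)² = ((3 + 4) - 7)² = (7 - 7)² = 0² = 0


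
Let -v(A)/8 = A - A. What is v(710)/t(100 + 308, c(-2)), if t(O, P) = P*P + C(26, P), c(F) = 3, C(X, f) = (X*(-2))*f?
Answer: 0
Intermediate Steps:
C(X, f) = -2*X*f (C(X, f) = (-2*X)*f = -2*X*f)
t(O, P) = P² - 52*P (t(O, P) = P*P - 2*26*P = P² - 52*P)
v(A) = 0 (v(A) = -8*(A - A) = -8*0 = 0)
v(710)/t(100 + 308, c(-2)) = 0/((3*(-52 + 3))) = 0/((3*(-49))) = 0/(-147) = 0*(-1/147) = 0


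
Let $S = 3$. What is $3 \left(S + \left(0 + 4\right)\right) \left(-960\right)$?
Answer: $-20160$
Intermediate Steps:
$3 \left(S + \left(0 + 4\right)\right) \left(-960\right) = 3 \left(3 + \left(0 + 4\right)\right) \left(-960\right) = 3 \left(3 + 4\right) \left(-960\right) = 3 \cdot 7 \left(-960\right) = 21 \left(-960\right) = -20160$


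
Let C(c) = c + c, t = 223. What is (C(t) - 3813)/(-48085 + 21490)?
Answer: 3367/26595 ≈ 0.12660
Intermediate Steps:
C(c) = 2*c
(C(t) - 3813)/(-48085 + 21490) = (2*223 - 3813)/(-48085 + 21490) = (446 - 3813)/(-26595) = -3367*(-1/26595) = 3367/26595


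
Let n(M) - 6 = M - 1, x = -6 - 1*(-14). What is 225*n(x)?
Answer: 2925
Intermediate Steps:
x = 8 (x = -6 + 14 = 8)
n(M) = 5 + M (n(M) = 6 + (M - 1) = 6 + (-1 + M) = 5 + M)
225*n(x) = 225*(5 + 8) = 225*13 = 2925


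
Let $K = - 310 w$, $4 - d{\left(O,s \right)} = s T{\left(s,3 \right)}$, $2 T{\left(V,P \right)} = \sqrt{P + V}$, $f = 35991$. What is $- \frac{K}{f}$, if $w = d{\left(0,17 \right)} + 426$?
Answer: $\frac{100}{27} - \frac{170 \sqrt{5}}{1161} \approx 3.3763$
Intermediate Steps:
$T{\left(V,P \right)} = \frac{\sqrt{P + V}}{2}$
$d{\left(O,s \right)} = 4 - \frac{s \sqrt{3 + s}}{2}$ ($d{\left(O,s \right)} = 4 - s \frac{\sqrt{3 + s}}{2} = 4 - \frac{s \sqrt{3 + s}}{2}$)
$w = 430 - 17 \sqrt{5}$ ($w = \left(4 - \frac{17 \sqrt{3 + 17}}{2}\right) + 426 = \left(4 - \frac{17 \sqrt{20}}{2}\right) + 426 = \left(4 - \frac{17 \cdot 2 \sqrt{5}}{2}\right) + 426 = \left(4 - 17 \sqrt{5}\right) + 426 = 430 - 17 \sqrt{5} \approx 391.99$)
$K = -133300 + 5270 \sqrt{5}$ ($K = - 310 \left(430 - 17 \sqrt{5}\right) = -133300 + 5270 \sqrt{5} \approx -1.2152 \cdot 10^{5}$)
$- \frac{K}{f} = - \frac{-133300 + 5270 \sqrt{5}}{35991} = - (- \frac{100}{27} + \frac{170 \sqrt{5}}{1161}) = \frac{100}{27} - \frac{170 \sqrt{5}}{1161}$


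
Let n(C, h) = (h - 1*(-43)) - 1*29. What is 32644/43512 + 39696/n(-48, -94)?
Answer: -26947513/54390 ≈ -495.45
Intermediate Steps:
n(C, h) = 14 + h (n(C, h) = (h + 43) - 29 = (43 + h) - 29 = 14 + h)
32644/43512 + 39696/n(-48, -94) = 32644/43512 + 39696/(14 - 94) = 32644*(1/43512) + 39696/(-80) = 8161/10878 + 39696*(-1/80) = 8161/10878 - 2481/5 = -26947513/54390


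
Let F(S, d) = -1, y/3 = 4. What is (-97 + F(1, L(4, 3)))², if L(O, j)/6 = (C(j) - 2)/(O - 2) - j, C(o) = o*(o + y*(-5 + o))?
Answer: 9604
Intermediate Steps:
y = 12 (y = 3*4 = 12)
C(o) = o*(-60 + 13*o) (C(o) = o*(o + 12*(-5 + o)) = o*(o + (-60 + 12*o)) = o*(-60 + 13*o))
L(O, j) = -6*j + 6*(-2 + j*(-60 + 13*j))/(-2 + O) (L(O, j) = 6*((j*(-60 + 13*j) - 2)/(O - 2) - j) = 6*((-2 + j*(-60 + 13*j))/(-2 + O) - j) = 6*(-j + (-2 + j*(-60 + 13*j))/(-2 + O)) = -6*j + 6*(-2 + j*(-60 + 13*j))/(-2 + O))
(-97 + F(1, L(4, 3)))² = (-97 - 1)² = (-98)² = 9604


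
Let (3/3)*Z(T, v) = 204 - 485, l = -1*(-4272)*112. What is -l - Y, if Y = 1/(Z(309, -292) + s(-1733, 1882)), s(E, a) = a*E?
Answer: -1560647655167/3261787 ≈ -4.7846e+5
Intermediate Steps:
s(E, a) = E*a
l = 478464 (l = 4272*112 = 478464)
Z(T, v) = -281 (Z(T, v) = 204 - 485 = -281)
Y = -1/3261787 (Y = 1/(-281 - 1733*1882) = 1/(-281 - 3261506) = 1/(-3261787) = -1/3261787 ≈ -3.0658e-7)
-l - Y = -1*478464 - 1*(-1/3261787) = -478464 + 1/3261787 = -1560647655167/3261787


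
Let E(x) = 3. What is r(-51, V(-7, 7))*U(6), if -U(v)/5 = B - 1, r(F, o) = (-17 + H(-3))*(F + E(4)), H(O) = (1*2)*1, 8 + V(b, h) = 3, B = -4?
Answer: 18000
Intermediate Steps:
V(b, h) = -5 (V(b, h) = -8 + 3 = -5)
H(O) = 2 (H(O) = 2*1 = 2)
r(F, o) = -45 - 15*F (r(F, o) = (-17 + 2)*(F + 3) = -15*(3 + F) = -45 - 15*F)
U(v) = 25 (U(v) = -5*(-4 - 1) = -5*(-5) = 25)
r(-51, V(-7, 7))*U(6) = (-45 - 15*(-51))*25 = (-45 + 765)*25 = 720*25 = 18000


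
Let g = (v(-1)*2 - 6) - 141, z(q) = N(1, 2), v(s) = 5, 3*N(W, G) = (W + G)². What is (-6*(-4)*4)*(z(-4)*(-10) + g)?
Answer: -16032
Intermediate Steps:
N(W, G) = (G + W)²/3 (N(W, G) = (W + G)²/3 = (G + W)²/3)
z(q) = 3 (z(q) = (2 + 1)²/3 = (⅓)*3² = (⅓)*9 = 3)
g = -137 (g = (5*2 - 6) - 141 = (10 - 6) - 141 = 4 - 141 = -137)
(-6*(-4)*4)*(z(-4)*(-10) + g) = (-6*(-4)*4)*(3*(-10) - 137) = (24*4)*(-30 - 137) = 96*(-167) = -16032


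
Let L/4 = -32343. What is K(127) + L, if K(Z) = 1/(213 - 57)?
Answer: -20182031/156 ≈ -1.2937e+5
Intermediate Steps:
K(Z) = 1/156
L = -129372 (L = 4*(-32343) = -129372)
K(127) + L = 1/156 - 129372 = -20182031/156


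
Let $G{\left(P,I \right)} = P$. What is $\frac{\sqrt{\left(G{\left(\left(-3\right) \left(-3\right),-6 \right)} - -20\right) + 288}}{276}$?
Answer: $\frac{\sqrt{317}}{276} \approx 0.064509$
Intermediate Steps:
$\frac{\sqrt{\left(G{\left(\left(-3\right) \left(-3\right),-6 \right)} - -20\right) + 288}}{276} = \frac{\sqrt{\left(\left(-3\right) \left(-3\right) - -20\right) + 288}}{276} = \sqrt{\left(9 + 20\right) + 288} \cdot \frac{1}{276} = \sqrt{29 + 288} \cdot \frac{1}{276} = \sqrt{317} \cdot \frac{1}{276} = \frac{\sqrt{317}}{276}$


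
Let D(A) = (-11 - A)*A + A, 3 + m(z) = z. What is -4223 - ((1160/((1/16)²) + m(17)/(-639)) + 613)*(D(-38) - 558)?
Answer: 308419195229/639 ≈ 4.8266e+8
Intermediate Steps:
m(z) = -3 + z
D(A) = A + A*(-11 - A) (D(A) = A*(-11 - A) + A = A + A*(-11 - A))
-4223 - ((1160/((1/16)²) + m(17)/(-639)) + 613)*(D(-38) - 558) = -4223 - ((1160/((1/16)²) + (-3 + 17)/(-639)) + 613)*(-1*(-38)*(10 - 38) - 558) = -4223 - ((1160/((1/16)²) + 14*(-1/639)) + 613)*(-1*(-38)*(-28) - 558) = -4223 - ((1160/(1/256) - 14/639) + 613)*(-1064 - 558) = -4223 - ((1160*256 - 14/639) + 613)*(-1622) = -4223 - ((296960 - 14/639) + 613)*(-1622) = -4223 - (189757426/639 + 613)*(-1622) = -4223 - 190149133*(-1622)/639 = -4223 - 1*(-308421893726/639) = -4223 + 308421893726/639 = 308419195229/639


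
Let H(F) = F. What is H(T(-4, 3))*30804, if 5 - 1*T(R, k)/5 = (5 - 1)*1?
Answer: 154020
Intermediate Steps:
T(R, k) = 5 (T(R, k) = 25 - 5*(5 - 1) = 25 - 20 = 5)
H(T(-4, 3))*30804 = 5*30804 = 154020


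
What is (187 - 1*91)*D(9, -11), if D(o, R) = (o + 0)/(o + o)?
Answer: 48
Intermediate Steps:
D(o, R) = ½ (D(o, R) = o/((2*o)) = o*(1/(2*o)) = ½)
(187 - 1*91)*D(9, -11) = (187 - 1*91)*(½) = (187 - 91)*(½) = 96*(½) = 48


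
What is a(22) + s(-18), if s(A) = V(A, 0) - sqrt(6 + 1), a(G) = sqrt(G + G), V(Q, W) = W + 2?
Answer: 2 - sqrt(7) + 2*sqrt(11) ≈ 5.9875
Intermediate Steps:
V(Q, W) = 2 + W
a(G) = sqrt(2)*sqrt(G) (a(G) = sqrt(2*G) = sqrt(2)*sqrt(G))
s(A) = 2 - sqrt(7) (s(A) = (2 + 0) - sqrt(6 + 1) = 2 - sqrt(7))
a(22) + s(-18) = sqrt(2)*sqrt(22) + (2 - sqrt(7)) = 2*sqrt(11) + (2 - sqrt(7)) = 2 - sqrt(7) + 2*sqrt(11)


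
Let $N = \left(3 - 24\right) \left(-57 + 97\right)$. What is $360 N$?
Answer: $-302400$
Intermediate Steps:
$N = -840$ ($N = \left(-21\right) 40 = -840$)
$360 N = 360 \left(-840\right) = -302400$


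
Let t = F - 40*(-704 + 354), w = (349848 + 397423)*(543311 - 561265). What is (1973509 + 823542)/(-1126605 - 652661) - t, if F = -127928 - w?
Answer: -23871325871506247/1779266 ≈ -1.3416e+10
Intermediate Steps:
w = -13416503534 (w = 747271*(-17954) = -13416503534)
F = 13416375606 (F = -127928 - 1*(-13416503534) = -127928 + 13416503534 = 13416375606)
t = 13416389606 (t = 13416375606 - 40*(-704 + 354) = 13416375606 - 40*(-350) = 13416375606 - 1*(-14000) = 13416375606 + 14000 = 13416389606)
(1973509 + 823542)/(-1126605 - 652661) - t = (1973509 + 823542)/(-1126605 - 652661) - 1*13416389606 = 2797051/(-1779266) - 13416389606 = 2797051*(-1/1779266) - 13416389606 = -2797051/1779266 - 13416389606 = -23871325871506247/1779266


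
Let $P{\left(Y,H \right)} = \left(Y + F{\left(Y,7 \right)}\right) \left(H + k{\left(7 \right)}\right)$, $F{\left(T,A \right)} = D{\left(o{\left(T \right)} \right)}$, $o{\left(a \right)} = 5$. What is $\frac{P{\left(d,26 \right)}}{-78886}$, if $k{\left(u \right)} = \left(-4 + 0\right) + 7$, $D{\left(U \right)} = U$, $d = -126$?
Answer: $\frac{3509}{78886} \approx 0.044482$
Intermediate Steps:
$k{\left(u \right)} = 3$ ($k{\left(u \right)} = -4 + 7 = 3$)
$F{\left(T,A \right)} = 5$
$P{\left(Y,H \right)} = \left(3 + H\right) \left(5 + Y\right)$ ($P{\left(Y,H \right)} = \left(Y + 5\right) \left(H + 3\right) = \left(5 + Y\right) \left(3 + H\right) = \left(3 + H\right) \left(5 + Y\right)$)
$\frac{P{\left(d,26 \right)}}{-78886} = \frac{15 + 3 \left(-126\right) + 5 \cdot 26 + 26 \left(-126\right)}{-78886} = \left(15 - 378 + 130 - 3276\right) \left(- \frac{1}{78886}\right) = \left(-3509\right) \left(- \frac{1}{78886}\right) = \frac{3509}{78886}$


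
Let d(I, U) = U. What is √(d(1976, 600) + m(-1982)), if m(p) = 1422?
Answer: √2022 ≈ 44.967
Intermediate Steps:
√(d(1976, 600) + m(-1982)) = √(600 + 1422) = √2022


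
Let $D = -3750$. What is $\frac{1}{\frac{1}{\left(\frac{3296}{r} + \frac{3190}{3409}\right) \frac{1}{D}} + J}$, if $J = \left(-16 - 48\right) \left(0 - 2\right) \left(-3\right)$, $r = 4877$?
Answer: $- \frac{13396847}{36317563623} \approx -0.00036888$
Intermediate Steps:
$J = -384$ ($J = - 64 \left(\left(-2\right) \left(-3\right)\right) = \left(-64\right) 6 = -384$)
$\frac{1}{\frac{1}{\left(\frac{3296}{r} + \frac{3190}{3409}\right) \frac{1}{D}} + J} = \frac{1}{\frac{1}{\left(\frac{3296}{4877} + \frac{3190}{3409}\right) \frac{1}{-3750}} - 384} = \frac{1}{\frac{1}{\left(3296 \cdot \frac{1}{4877} + 3190 \cdot \frac{1}{3409}\right) \left(- \frac{1}{3750}\right)} - 384} = \frac{1}{\frac{1}{\left(\frac{3296}{4877} + \frac{3190}{3409}\right) \left(- \frac{1}{3750}\right)} - 384} = \frac{1}{\frac{1}{\frac{26793694}{16625693} \left(- \frac{1}{3750}\right)} - 384} = \frac{1}{\frac{1}{- \frac{13396847}{31173174375}} - 384} = \frac{1}{- \frac{31173174375}{13396847} - 384} = \frac{1}{- \frac{36317563623}{13396847}} = - \frac{13396847}{36317563623}$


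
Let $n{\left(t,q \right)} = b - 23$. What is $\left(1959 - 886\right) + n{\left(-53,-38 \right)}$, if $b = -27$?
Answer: $1023$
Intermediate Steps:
$n{\left(t,q \right)} = -50$ ($n{\left(t,q \right)} = -27 - 23 = -50$)
$\left(1959 - 886\right) + n{\left(-53,-38 \right)} = \left(1959 - 886\right) - 50 = 1073 - 50 = 1023$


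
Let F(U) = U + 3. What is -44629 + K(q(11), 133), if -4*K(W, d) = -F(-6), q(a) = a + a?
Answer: -178519/4 ≈ -44630.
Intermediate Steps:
F(U) = 3 + U
q(a) = 2*a
K(W, d) = -3/4 (K(W, d) = -(-1)*(3 - 6)/4 = -(-1)*(-3)/4 = -1/4*3 = -3/4)
-44629 + K(q(11), 133) = -44629 - 3/4 = -178519/4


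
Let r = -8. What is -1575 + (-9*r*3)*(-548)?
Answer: -119943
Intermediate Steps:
-1575 + (-9*r*3)*(-548) = -1575 + (-9*(-8)*3)*(-548) = -1575 + (72*3)*(-548) = -1575 + 216*(-548) = -1575 - 118368 = -119943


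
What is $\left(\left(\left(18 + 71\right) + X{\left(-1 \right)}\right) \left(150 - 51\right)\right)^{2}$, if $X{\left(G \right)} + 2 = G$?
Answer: $72488196$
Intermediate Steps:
$X{\left(G \right)} = -2 + G$
$\left(\left(\left(18 + 71\right) + X{\left(-1 \right)}\right) \left(150 - 51\right)\right)^{2} = \left(\left(\left(18 + 71\right) - 3\right) \left(150 - 51\right)\right)^{2} = \left(\left(89 - 3\right) 99\right)^{2} = \left(86 \cdot 99\right)^{2} = 8514^{2} = 72488196$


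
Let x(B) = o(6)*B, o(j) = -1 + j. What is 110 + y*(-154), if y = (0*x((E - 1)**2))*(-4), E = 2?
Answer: 110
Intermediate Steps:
x(B) = 5*B (x(B) = (-1 + 6)*B = 5*B)
y = 0 (y = (0*(5*(2 - 1)**2))*(-4) = (0*(5*1**2))*(-4) = (0*(5*1))*(-4) = (0*5)*(-4) = 0*(-4) = 0)
110 + y*(-154) = 110 + 0*(-154) = 110 + 0 = 110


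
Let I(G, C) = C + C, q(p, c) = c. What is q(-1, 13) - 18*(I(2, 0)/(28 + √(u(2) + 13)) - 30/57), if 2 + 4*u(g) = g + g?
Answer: 427/19 ≈ 22.474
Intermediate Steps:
u(g) = -½ + g/2 (u(g) = -½ + (g + g)/4 = -½ + (2*g)/4 = -½ + g/2)
I(G, C) = 2*C
q(-1, 13) - 18*(I(2, 0)/(28 + √(u(2) + 13)) - 30/57) = 13 - 18*((2*0)/(28 + √((-½ + (½)*2) + 13)) - 30/57) = 13 - 18*(0/(28 + √((-½ + 1) + 13)) - 30*1/57) = 13 - 18*(0/(28 + √(½ + 13)) - 10/19) = 13 - 18*(0/(28 + √(27/2)) - 10/19) = 13 - 18*(0/(28 + 3*√6/2) - 10/19) = 13 - 18*(0 - 10/19) = 13 - 18*(-10/19) = 13 + 180/19 = 427/19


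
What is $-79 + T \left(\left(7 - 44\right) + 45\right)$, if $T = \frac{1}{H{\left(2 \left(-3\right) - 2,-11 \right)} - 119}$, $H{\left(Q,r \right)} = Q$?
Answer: $- \frac{10041}{127} \approx -79.063$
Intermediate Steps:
$T = - \frac{1}{127}$ ($T = \frac{1}{\left(2 \left(-3\right) - 2\right) - 119} = \frac{1}{\left(-6 - 2\right) - 119} = \frac{1}{-8 - 119} = \frac{1}{-127} = - \frac{1}{127} \approx -0.007874$)
$-79 + T \left(\left(7 - 44\right) + 45\right) = -79 - \frac{\left(7 - 44\right) + 45}{127} = -79 - \frac{-37 + 45}{127} = -79 - \frac{8}{127} = - \frac{10041}{127}$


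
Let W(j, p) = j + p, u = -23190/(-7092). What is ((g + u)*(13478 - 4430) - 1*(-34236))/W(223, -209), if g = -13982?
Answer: -12454863440/1379 ≈ -9.0318e+6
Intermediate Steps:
u = 3865/1182 (u = -23190*(-1/7092) = 3865/1182 ≈ 3.2699)
((g + u)*(13478 - 4430) - 1*(-34236))/W(223, -209) = ((-13982 + 3865/1182)*(13478 - 4430) - 1*(-34236))/(223 - 209) = (-16522859/1182*9048 + 34236)/14 = (-24916471372/197 + 34236)*(1/14) = -24909726880/197*1/14 = -12454863440/1379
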